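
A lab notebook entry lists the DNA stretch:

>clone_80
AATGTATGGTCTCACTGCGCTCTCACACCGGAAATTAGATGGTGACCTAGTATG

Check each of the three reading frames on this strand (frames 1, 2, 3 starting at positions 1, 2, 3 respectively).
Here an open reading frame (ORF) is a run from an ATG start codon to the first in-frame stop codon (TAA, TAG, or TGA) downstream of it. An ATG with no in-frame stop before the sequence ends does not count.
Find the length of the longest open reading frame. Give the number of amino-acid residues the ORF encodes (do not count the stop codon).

10

Frame 1: AAT GTA TGG TCT CAC TGC GCT CTC ACA CCG GAA ATT AGA TGG TGA CCT AGT ATG — no ATG→stop ORF.
Frame 2: ATG TAT GGT CTC ACT GCG CTC TCA CAC CGG AAA TTA GAT GGT GAC CTA GTA — no ATG→stop ORF.
Frame 3: TGT ATG GTC TCA CTG CGC TCT CAC ACC GGA AAT TAG ATG GTG ACC TAG TAT — ATG at 6, stop TAG at 36 → 33 nt; ATG at 39, stop TAG at 48 → 12 nt.
Longest: frame 3, positions 6–38, 33 nt = 11 codons = 10 aa. → 10 amino acids.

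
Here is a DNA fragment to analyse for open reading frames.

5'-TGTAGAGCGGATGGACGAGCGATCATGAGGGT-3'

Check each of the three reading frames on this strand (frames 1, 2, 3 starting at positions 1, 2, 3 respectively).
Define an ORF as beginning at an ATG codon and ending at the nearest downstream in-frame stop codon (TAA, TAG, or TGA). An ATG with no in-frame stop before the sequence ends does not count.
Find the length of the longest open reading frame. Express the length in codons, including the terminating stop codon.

Frame 1: TGT AGA GCG GAT GGA CGA GCG ATC ATG AGG — no ATG→stop ORF.
Frame 2: GTA GAG CGG ATG GAC GAG CGA TCA TGA GGG — ATG at 11, stop TGA at 26 → 18 nt.
Frame 3: TAG AGC GGA TGG ACG AGC GAT CAT GAG GGT — no ATG→stop ORF.
Longest: frame 2, positions 11–28, 18 nt = 6 codons = 5 aa. → 6 codons.

6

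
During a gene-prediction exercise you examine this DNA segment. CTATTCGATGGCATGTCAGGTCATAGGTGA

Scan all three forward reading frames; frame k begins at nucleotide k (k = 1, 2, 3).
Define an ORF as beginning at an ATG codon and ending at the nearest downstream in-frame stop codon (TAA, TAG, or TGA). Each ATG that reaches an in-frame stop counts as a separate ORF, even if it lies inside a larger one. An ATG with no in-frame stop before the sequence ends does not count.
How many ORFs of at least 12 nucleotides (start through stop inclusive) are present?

Frame 1: CTA TTC GAT GGC ATG TCA GGT CAT AGG TGA — ATG at 13, stop TGA at 28 → 18 nt.
Frame 2: TAT TCG ATG GCA TGT CAG GTC ATA GGT — no ATG→stop ORF.
Frame 3: ATT CGA TGG CAT GTC AGG TCA TAG GTG — no ATG→stop ORF.
ORFs ≥ 12 nucleotides: frame 1 13–30 (18 nucleotides). Count = 1.

1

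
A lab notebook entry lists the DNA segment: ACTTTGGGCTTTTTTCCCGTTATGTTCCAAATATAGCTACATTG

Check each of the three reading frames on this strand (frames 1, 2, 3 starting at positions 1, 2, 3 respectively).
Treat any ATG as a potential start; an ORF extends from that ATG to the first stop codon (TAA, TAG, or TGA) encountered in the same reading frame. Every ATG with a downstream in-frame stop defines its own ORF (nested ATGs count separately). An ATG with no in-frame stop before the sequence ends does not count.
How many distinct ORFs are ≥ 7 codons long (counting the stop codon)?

0

Frame 1: ACT TTG GGC TTT TTT CCC GTT ATG TTC CAA ATA TAG CTA CAT — ATG at 22, stop TAG at 34 → 15 nt.
Frame 2: CTT TGG GCT TTT TTC CCG TTA TGT TCC AAA TAT AGC TAC ATT — no ATG→stop ORF.
Frame 3: TTT GGG CTT TTT TCC CGT TAT GTT CCA AAT ATA GCT ACA TTG — no ATG→stop ORF.
No ORF reaches 7 codons. Count = 0.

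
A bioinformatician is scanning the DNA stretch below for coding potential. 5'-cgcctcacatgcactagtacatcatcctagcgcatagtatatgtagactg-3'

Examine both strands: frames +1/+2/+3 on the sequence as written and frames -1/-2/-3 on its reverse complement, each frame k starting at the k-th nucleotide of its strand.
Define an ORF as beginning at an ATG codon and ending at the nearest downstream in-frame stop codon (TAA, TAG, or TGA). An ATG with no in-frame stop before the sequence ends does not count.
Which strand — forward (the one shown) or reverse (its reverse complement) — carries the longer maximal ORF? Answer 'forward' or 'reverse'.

reverse

Reverse complement (5'→3'): CAGTCTACATATACTATGCGCTAGGATGATGTACTAGTGCATGTGAGGCG
Frame +1: CGC CTC ACA TGC ACT AGT ACA TCA TCC TAG CGC ATA GTA TAT GTA GAC — no ATG→stop ORF.
Frame +2: GCC TCA CAT GCA CTA GTA CAT CAT CCT AGC GCA TAG TAT ATG TAG ACT — ATG at 41, stop TAG at 44 → 6 nt.
Frame +3: CCT CAC ATG CAC TAG TAC ATC ATC CTA GCG CAT AGT ATA TGT AGA CTG — ATG at 9, stop TAG at 15 → 9 nt.
Frame -1: CAG TCT ACA TAT ACT ATG CGC TAG GAT GAT GTA CTA GTG CAT GTG AGG — ATG at 16, stop TAG at 22 → 9 nt.
Frame -2: AGT CTA CAT ATA CTA TGC GCT AGG ATG ATG TAC TAG TGC ATG TGA GGC — ATG at 26, stop TAG at 35 → 12 nt; ATG at 29, stop TAG at 35 → 9 nt; ATG at 41, stop TGA at 44 → 6 nt.
Frame -3: GTC TAC ATA TAC TAT GCG CTA GGA TGA TGT ACT AGT GCA TGT GAG GCG — no ATG→stop ORF.
Forward-strand max 9 nt; reverse-strand max 12 nt. The reverse strand has the longer ORF.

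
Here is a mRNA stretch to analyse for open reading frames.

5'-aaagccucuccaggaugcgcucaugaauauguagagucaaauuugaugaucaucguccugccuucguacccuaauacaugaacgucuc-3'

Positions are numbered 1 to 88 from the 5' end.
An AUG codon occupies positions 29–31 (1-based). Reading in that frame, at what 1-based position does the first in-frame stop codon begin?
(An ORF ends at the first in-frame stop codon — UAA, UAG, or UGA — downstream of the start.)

Codons from position 29: AUG (29–31), UAG (32–34).
UAG is a stop codon; it begins at position 32.

32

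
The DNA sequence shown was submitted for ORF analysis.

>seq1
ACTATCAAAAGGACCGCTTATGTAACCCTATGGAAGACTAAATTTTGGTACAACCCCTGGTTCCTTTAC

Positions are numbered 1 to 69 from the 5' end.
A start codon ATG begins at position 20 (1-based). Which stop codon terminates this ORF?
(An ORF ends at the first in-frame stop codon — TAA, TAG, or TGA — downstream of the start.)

Codons from position 20: ATG (20–22), TAA (23–25).
The first in-frame stop codon is TAA.

TAA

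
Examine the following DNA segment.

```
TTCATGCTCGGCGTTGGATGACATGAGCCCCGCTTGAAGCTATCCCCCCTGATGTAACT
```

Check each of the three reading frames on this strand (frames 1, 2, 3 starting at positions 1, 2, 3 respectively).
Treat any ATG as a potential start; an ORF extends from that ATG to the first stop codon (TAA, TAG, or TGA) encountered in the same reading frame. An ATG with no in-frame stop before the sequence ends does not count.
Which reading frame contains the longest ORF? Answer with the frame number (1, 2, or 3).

1

Frame 1: TTC ATG CTC GGC GTT GGA TGA CAT GAG CCC CGC TTG AAG CTA TCC CCC CTG ATG TAA — ATG at 4, stop TGA at 19 → 18 nt; ATG at 52, stop TAA at 55 → 6 nt.
Frame 2: TCA TGC TCG GCG TTG GAT GAC ATG AGC CCC GCT TGA AGC TAT CCC CCC TGA TGT AAC — ATG at 23, stop TGA at 35 → 15 nt.
Frame 3: CAT GCT CGG CGT TGG ATG ACA TGA GCC CCG CTT GAA GCT ATC CCC CCT GAT GTA ACT — ATG at 18, stop TGA at 24 → 9 nt.
Longest ORF is 18 nt in frame 1 (positions 4–21).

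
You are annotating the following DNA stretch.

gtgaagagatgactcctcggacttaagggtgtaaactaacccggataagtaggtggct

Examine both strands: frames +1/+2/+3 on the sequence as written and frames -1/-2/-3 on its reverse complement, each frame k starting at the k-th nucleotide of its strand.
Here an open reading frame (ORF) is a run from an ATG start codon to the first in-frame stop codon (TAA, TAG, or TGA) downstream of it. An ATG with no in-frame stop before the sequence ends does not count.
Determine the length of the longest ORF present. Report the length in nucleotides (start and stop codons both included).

Reverse complement (5'→3'): AGCCACCTACTTATCCGGGTTAGTTTACACCCTTAAGTCCGAGGAGTCATCTCTTCAC
Frame +1: GTG AAG AGA TGA CTC CTC GGA CTT AAG GGT GTA AAC TAA CCC GGA TAA GTA GGT GGC — no ATG→stop ORF.
Frame +2: TGA AGA GAT GAC TCC TCG GAC TTA AGG GTG TAA ACT AAC CCG GAT AAG TAG GTG GCT — no ATG→stop ORF.
Frame +3: GAA GAG ATG ACT CCT CGG ACT TAA GGG TGT AAA CTA ACC CGG ATA AGT AGG TGG — ATG at 9, stop TAA at 24 → 18 nt.
Frame -1: AGC CAC CTA CTT ATC CGG GTT AGT TTA CAC CCT TAA GTC CGA GGA GTC ATC TCT TCA — no ATG→stop ORF.
Frame -2: GCC ACC TAC TTA TCC GGG TTA GTT TAC ACC CTT AAG TCC GAG GAG TCA TCT CTT CAC — no ATG→stop ORF.
Frame -3: CCA CCT ACT TAT CCG GGT TAG TTT ACA CCC TTA AGT CCG AGG AGT CAT CTC TTC — no ATG→stop ORF.
Longest: frame +3, positions 9–26, 18 nt = 6 codons = 5 aa. → 18 nucleotides.

18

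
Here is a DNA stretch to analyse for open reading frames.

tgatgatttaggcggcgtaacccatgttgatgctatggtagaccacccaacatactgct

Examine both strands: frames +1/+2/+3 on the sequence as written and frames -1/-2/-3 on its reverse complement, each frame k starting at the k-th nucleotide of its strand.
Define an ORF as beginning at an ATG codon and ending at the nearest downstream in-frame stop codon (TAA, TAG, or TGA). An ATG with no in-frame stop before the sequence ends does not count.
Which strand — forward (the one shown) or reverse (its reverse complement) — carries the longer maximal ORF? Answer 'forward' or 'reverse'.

Reverse complement (5'→3'): AGCAGTATGTTGGGTGGTCTACCATAGCATCAACATGGGTTACGCCGCCTAAATCATCA
Frame +1: TGA TGA TTT AGG CGG CGT AAC CCA TGT TGA TGC TAT GGT AGA CCA CCC AAC ATA CTG — no ATG→stop ORF.
Frame +2: GAT GAT TTA GGC GGC GTA ACC CAT GTT GAT GCT ATG GTA GAC CAC CCA ACA TAC TGC — no ATG→stop ORF.
Frame +3: ATG ATT TAG GCG GCG TAA CCC ATG TTG ATG CTA TGG TAG ACC ACC CAA CAT ACT GCT — ATG at 3, stop TAG at 9 → 9 nt; ATG at 24, stop TAG at 39 → 18 nt; ATG at 30, stop TAG at 39 → 12 nt.
Frame -1: AGC AGT ATG TTG GGT GGT CTA CCA TAG CAT CAA CAT GGG TTA CGC CGC CTA AAT CAT — ATG at 7, stop TAG at 25 → 21 nt.
Frame -2: GCA GTA TGT TGG GTG GTC TAC CAT AGC ATC AAC ATG GGT TAC GCC GCC TAA ATC ATC — ATG at 35, stop TAA at 50 → 18 nt.
Frame -3: CAG TAT GTT GGG TGG TCT ACC ATA GCA TCA ACA TGG GTT ACG CCG CCT AAA TCA TCA — no ATG→stop ORF.
Forward-strand max 18 nt; reverse-strand max 21 nt. The reverse strand has the longer ORF.

reverse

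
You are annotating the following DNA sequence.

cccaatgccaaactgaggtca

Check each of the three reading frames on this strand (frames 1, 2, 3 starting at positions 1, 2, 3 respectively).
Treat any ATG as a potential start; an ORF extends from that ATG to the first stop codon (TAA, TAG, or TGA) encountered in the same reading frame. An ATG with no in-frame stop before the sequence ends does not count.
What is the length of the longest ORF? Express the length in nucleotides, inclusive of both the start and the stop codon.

12

Frame 1: CCC AAT GCC AAA CTG AGG TCA — no ATG→stop ORF.
Frame 2: CCA ATG CCA AAC TGA GGT — ATG at 5, stop TGA at 14 → 12 nt.
Frame 3: CAA TGC CAA ACT GAG GTC — no ATG→stop ORF.
Longest: frame 2, positions 5–16, 12 nt = 4 codons = 3 aa. → 12 nucleotides.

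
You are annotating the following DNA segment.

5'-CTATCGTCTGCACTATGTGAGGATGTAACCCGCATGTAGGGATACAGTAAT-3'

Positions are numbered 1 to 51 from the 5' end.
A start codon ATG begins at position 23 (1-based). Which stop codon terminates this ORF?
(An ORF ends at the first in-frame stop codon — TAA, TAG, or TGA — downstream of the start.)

TAA

Codons from position 23: ATG (23–25), TAA (26–28).
The first in-frame stop codon is TAA.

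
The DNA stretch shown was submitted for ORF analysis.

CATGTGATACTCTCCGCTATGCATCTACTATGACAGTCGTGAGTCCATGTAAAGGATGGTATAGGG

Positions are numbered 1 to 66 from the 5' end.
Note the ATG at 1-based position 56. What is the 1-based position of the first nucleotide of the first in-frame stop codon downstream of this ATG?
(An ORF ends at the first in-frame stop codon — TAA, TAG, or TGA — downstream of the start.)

Codons from position 56: ATG (56–58), GTA (59–61), TAG (62–64).
TAG is a stop codon; it begins at position 62.

62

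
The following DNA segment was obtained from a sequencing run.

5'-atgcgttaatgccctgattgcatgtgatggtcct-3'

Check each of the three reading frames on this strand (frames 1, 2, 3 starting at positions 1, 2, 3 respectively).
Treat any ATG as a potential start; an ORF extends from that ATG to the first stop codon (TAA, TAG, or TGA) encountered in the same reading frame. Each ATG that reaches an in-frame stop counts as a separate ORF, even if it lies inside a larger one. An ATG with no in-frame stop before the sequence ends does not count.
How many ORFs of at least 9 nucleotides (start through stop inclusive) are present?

2

Frame 1: ATG CGT TAA TGC CCT GAT TGC ATG TGA TGG TCC — ATG at 1, stop TAA at 7 → 9 nt; ATG at 22, stop TGA at 25 → 6 nt.
Frame 2: TGC GTT AAT GCC CTG ATT GCA TGT GAT GGT CCT — no ATG→stop ORF.
Frame 3: GCG TTA ATG CCC TGA TTG CAT GTG ATG GTC — ATG at 9, stop TGA at 15 → 9 nt.
ORFs ≥ 9 nucleotides: frame 1 1–9 (9 nucleotides), frame 3 9–17 (9 nucleotides). Count = 2.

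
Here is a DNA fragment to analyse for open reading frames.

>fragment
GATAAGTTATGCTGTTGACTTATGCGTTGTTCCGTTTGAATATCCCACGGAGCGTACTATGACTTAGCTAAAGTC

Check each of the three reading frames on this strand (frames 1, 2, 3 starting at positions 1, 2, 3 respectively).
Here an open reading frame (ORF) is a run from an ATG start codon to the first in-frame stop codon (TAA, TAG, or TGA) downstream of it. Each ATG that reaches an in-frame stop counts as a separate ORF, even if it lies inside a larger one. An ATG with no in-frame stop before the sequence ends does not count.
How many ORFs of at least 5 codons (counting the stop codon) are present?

Frame 1: GAT AAG TTA TGC TGT TGA CTT ATG CGT TGT TCC GTT TGA ATA TCC CAC GGA GCG TAC TAT GAC TTA GCT AAA GTC — ATG at 22, stop TGA at 37 → 18 nt.
Frame 2: ATA AGT TAT GCT GTT GAC TTA TGC GTT GTT CCG TTT GAA TAT CCC ACG GAG CGT ACT ATG ACT TAG CTA AAG — ATG at 59, stop TAG at 65 → 9 nt.
Frame 3: TAA GTT ATG CTG TTG ACT TAT GCG TTG TTC CGT TTG AAT ATC CCA CGG AGC GTA CTA TGA CTT AGC TAA AGT — ATG at 9, stop TGA at 60 → 54 nt.
ORFs ≥ 5 codons: frame 1 22–39 (6 codons), frame 3 9–62 (18 codons). Count = 2.

2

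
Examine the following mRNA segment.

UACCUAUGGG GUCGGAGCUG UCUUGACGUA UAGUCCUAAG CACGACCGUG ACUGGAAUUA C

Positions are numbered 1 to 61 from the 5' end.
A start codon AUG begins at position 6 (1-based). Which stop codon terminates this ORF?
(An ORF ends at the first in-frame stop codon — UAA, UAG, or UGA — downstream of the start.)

UGA

Codons from position 6: AUG (6–8), GGG (9–11), UCG (12–14), GAG (15–17), CUG (18–20), UCU (21–23), UGA (24–26).
The first in-frame stop codon is UGA.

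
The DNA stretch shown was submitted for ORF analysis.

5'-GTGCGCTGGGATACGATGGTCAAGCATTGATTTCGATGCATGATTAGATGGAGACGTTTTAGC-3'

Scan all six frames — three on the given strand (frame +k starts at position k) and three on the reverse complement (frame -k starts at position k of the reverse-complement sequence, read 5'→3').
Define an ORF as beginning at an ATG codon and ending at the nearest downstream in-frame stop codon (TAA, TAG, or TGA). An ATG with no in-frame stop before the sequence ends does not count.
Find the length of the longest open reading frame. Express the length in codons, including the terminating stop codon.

5

Reverse complement (5'→3'): GCTAAAACGTCTCCATCTAATCATGCATCGAAATCAATGCTTGACCATCGTATCCCAGCGCAC
Frame +1: GTG CGC TGG GAT ACG ATG GTC AAG CAT TGA TTT CGA TGC ATG ATT AGA TGG AGA CGT TTT AGC — ATG at 16, stop TGA at 28 → 15 nt.
Frame +2: TGC GCT GGG ATA CGA TGG TCA AGC ATT GAT TTC GAT GCA TGA TTA GAT GGA GAC GTT TTA — no ATG→stop ORF.
Frame +3: GCG CTG GGA TAC GAT GGT CAA GCA TTG ATT TCG ATG CAT GAT TAG ATG GAG ACG TTT TAG — ATG at 36, stop TAG at 45 → 12 nt; ATG at 48, stop TAG at 60 → 15 nt.
Frame -1: GCT AAA ACG TCT CCA TCT AAT CAT GCA TCG AAA TCA ATG CTT GAC CAT CGT ATC CCA GCG CAC — no ATG→stop ORF.
Frame -2: CTA AAA CGT CTC CAT CTA ATC ATG CAT CGA AAT CAA TGC TTG ACC ATC GTA TCC CAG CGC — no ATG→stop ORF.
Frame -3: TAA AAC GTC TCC ATC TAA TCA TGC ATC GAA ATC AAT GCT TGA CCA TCG TAT CCC AGC GCA — no ATG→stop ORF.
Longest: frame +1, positions 16–30, 15 nt = 5 codons = 4 aa. → 5 codons.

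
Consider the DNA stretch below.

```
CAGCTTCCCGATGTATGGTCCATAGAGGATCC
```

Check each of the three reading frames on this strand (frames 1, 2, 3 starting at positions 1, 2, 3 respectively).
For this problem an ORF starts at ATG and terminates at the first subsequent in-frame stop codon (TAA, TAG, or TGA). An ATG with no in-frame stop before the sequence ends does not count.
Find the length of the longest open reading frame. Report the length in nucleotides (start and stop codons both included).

Frame 1: CAG CTT CCC GAT GTA TGG TCC ATA GAG GAT — no ATG→stop ORF.
Frame 2: AGC TTC CCG ATG TAT GGT CCA TAG AGG ATC — ATG at 11, stop TAG at 23 → 15 nt.
Frame 3: GCT TCC CGA TGT ATG GTC CAT AGA GGA TCC — no ATG→stop ORF.
Longest: frame 2, positions 11–25, 15 nt = 5 codons = 4 aa. → 15 nucleotides.

15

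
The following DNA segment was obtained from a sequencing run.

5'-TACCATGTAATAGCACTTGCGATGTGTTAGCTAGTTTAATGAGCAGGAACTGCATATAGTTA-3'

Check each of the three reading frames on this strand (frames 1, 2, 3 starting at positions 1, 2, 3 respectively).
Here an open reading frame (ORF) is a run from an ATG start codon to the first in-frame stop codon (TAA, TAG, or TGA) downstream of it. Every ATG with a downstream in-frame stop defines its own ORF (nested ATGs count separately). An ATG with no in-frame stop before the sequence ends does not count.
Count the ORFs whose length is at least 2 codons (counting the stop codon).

Frame 1: TAC CAT GTA ATA GCA CTT GCG ATG TGT TAG CTA GTT TAA TGA GCA GGA ACT GCA TAT AGT — ATG at 22, stop TAG at 28 → 9 nt.
Frame 2: ACC ATG TAA TAG CAC TTG CGA TGT GTT AGC TAG TTT AAT GAG CAG GAA CTG CAT ATA GTT — ATG at 5, stop TAA at 8 → 6 nt.
Frame 3: CCA TGT AAT AGC ACT TGC GAT GTG TTA GCT AGT TTA ATG AGC AGG AAC TGC ATA TAG TTA — ATG at 39, stop TAG at 57 → 21 nt.
ORFs ≥ 2 codons: frame 1 22–30 (3 codons), frame 2 5–10 (2 codons), frame 3 39–59 (7 codons). Count = 3.

3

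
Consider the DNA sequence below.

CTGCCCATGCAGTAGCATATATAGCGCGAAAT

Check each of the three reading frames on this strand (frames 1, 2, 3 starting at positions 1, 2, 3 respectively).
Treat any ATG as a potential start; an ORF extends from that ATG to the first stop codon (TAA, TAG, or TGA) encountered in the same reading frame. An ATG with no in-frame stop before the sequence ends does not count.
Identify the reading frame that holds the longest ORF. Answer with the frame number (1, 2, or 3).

Frame 1: CTG CCC ATG CAG TAG CAT ATA TAG CGC GAA — ATG at 7, stop TAG at 13 → 9 nt.
Frame 2: TGC CCA TGC AGT AGC ATA TAT AGC GCG AAA — no ATG→stop ORF.
Frame 3: GCC CAT GCA GTA GCA TAT ATA GCG CGA AAT — no ATG→stop ORF.
Longest ORF is 9 nt in frame 1 (positions 7–15).

1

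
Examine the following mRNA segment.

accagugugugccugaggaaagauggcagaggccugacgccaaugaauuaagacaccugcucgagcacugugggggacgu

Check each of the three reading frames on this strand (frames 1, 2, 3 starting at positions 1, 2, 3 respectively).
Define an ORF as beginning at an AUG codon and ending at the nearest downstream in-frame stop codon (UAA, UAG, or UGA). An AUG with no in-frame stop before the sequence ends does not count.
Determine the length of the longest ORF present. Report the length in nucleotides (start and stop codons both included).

Frame 1: ACC AGU GUG UGC CUG AGG AAA GAU GGC AGA GGC CUG ACG CCA AUG AAU UAA GAC ACC UGC UCG AGC ACU GUG GGG GAC — AUG at 43, stop UAA at 49 → 9 nt.
Frame 2: CCA GUG UGU GCC UGA GGA AAG AUG GCA GAG GCC UGA CGC CAA UGA AUU AAG ACA CCU GCU CGA GCA CUG UGG GGG ACG — AUG at 23, stop UGA at 35 → 15 nt.
Frame 3: CAG UGU GUG CCU GAG GAA AGA UGG CAG AGG CCU GAC GCC AAU GAA UUA AGA CAC CUG CUC GAG CAC UGU GGG GGA CGU — no AUG→stop ORF.
Longest: frame 2, positions 23–37, 15 nt = 5 codons = 4 aa. → 15 nucleotides.

15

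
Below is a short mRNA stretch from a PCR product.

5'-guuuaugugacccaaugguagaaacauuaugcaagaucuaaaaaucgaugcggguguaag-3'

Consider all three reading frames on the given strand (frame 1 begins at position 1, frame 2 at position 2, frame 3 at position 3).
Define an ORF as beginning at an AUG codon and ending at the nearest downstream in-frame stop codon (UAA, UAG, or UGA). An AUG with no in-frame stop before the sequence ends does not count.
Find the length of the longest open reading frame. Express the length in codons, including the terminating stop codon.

Frame 1: GUU UAU GUG ACC CAA UGG UAG AAA CAU UAU GCA AGA UCU AAA AAU CGA UGC GGG UGU AAG — no AUG→stop ORF.
Frame 2: UUU AUG UGA CCC AAU GGU AGA AAC AUU AUG CAA GAU CUA AAA AUC GAU GCG GGU GUA — AUG at 5, stop UGA at 8 → 6 nt.
Frame 3: UUA UGU GAC CCA AUG GUA GAA ACA UUA UGC AAG AUC UAA AAA UCG AUG CGG GUG UAA — AUG at 15, stop UAA at 39 → 27 nt; AUG at 48, stop UAA at 57 → 12 nt.
Longest: frame 3, positions 15–41, 27 nt = 9 codons = 8 aa. → 9 codons.

9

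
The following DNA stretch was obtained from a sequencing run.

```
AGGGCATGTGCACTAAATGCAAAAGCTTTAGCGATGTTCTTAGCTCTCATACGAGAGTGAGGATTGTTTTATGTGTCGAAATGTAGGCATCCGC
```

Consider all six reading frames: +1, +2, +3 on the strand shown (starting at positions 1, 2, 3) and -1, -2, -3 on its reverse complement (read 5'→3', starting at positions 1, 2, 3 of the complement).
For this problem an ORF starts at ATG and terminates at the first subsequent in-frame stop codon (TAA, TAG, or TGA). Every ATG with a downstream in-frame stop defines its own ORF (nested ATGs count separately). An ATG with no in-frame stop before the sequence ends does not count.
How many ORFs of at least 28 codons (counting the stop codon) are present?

0

Reverse complement (5'→3'): GCGGATGCCTACATTTCGACACATAAAACAATCCTCACTCTCGTATGAGAGCTAAGAACATCGCTAAAGCTTTTGCATTTAGTGCACATGCCCT
Frame +1: AGG GCA TGT GCA CTA AAT GCA AAA GCT TTA GCG ATG TTC TTA GCT CTC ATA CGA GAG TGA GGA TTG TTT TAT GTG TCG AAA TGT AGG CAT CCG — ATG at 34, stop TGA at 58 → 27 nt.
Frame +2: GGG CAT GTG CAC TAA ATG CAA AAG CTT TAG CGA TGT TCT TAG CTC TCA TAC GAG AGT GAG GAT TGT TTT ATG TGT CGA AAT GTA GGC ATC CGC — ATG at 17, stop TAG at 29 → 15 nt.
Frame +3: GGC ATG TGC ACT AAA TGC AAA AGC TTT AGC GAT GTT CTT AGC TCT CAT ACG AGA GTG AGG ATT GTT TTA TGT GTC GAA ATG TAG GCA TCC — ATG at 6, stop TAG at 84 → 81 nt; ATG at 81, stop TAG at 84 → 6 nt.
Frame -1: GCG GAT GCC TAC ATT TCG ACA CAT AAA ACA ATC CTC ACT CTC GTA TGA GAG CTA AGA ACA TCG CTA AAG CTT TTG CAT TTA GTG CAC ATG CCC — no ATG→stop ORF.
Frame -2: CGG ATG CCT ACA TTT CGA CAC ATA AAA CAA TCC TCA CTC TCG TAT GAG AGC TAA GAA CAT CGC TAA AGC TTT TGC ATT TAG TGC ACA TGC CCT — ATG at 5, stop TAA at 53 → 51 nt.
Frame -3: GGA TGC CTA CAT TTC GAC ACA TAA AAC AAT CCT CAC TCT CGT ATG AGA GCT AAG AAC ATC GCT AAA GCT TTT GCA TTT AGT GCA CAT GCC — no ATG→stop ORF.
No ORF reaches 28 codons. Count = 0.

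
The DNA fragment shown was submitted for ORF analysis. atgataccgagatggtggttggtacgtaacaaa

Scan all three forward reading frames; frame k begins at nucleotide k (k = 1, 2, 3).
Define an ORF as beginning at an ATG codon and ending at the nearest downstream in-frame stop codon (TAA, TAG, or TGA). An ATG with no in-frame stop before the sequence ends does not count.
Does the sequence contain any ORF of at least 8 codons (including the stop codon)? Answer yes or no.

Frame 1: ATG ATA CCG AGA TGG TGG TTG GTA CGT AAC AAA — no ATG→stop ORF.
Frame 2: TGA TAC CGA GAT GGT GGT TGG TAC GTA ACA — no ATG→stop ORF.
Frame 3: GAT ACC GAG ATG GTG GTT GGT ACG TAA CAA — ATG at 12, stop TAA at 27 → 18 nt.
Largest ORF found is 6 codons < 8, so no.

no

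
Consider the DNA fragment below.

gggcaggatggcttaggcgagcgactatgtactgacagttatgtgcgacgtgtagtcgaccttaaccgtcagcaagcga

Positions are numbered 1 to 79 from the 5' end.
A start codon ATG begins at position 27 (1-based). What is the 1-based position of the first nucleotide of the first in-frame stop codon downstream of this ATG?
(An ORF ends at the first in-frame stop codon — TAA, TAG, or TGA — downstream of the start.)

33

Codons from position 27: ATG (27–29), TAC (30–32), TGA (33–35).
TGA is a stop codon; it begins at position 33.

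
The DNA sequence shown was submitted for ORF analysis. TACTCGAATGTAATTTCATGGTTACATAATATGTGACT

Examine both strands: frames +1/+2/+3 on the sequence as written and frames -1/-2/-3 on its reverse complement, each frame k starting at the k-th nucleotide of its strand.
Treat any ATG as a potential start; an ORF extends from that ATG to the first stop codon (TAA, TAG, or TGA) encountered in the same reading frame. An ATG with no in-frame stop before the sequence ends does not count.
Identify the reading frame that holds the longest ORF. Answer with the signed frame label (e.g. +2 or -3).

Reverse complement (5'→3'): AGTCACATATTATGTAACCATGAAATTACATTCGAGTA
Frame +1: TAC TCG AAT GTA ATT TCA TGG TTA CAT AAT ATG TGA — ATG at 31, stop TGA at 34 → 6 nt.
Frame +2: ACT CGA ATG TAA TTT CAT GGT TAC ATA ATA TGT GAC — ATG at 8, stop TAA at 11 → 6 nt.
Frame +3: CTC GAA TGT AAT TTC ATG GTT ACA TAA TAT GTG ACT — ATG at 18, stop TAA at 27 → 12 nt.
Frame -1: AGT CAC ATA TTA TGT AAC CAT GAA ATT ACA TTC GAG — no ATG→stop ORF.
Frame -2: GTC ACA TAT TAT GTA ACC ATG AAA TTA CAT TCG AGT — no ATG→stop ORF.
Frame -3: TCA CAT ATT ATG TAA CCA TGA AAT TAC ATT CGA GTA — ATG at 12, stop TAA at 15 → 6 nt.
Longest ORF is 12 nt in frame +3 (positions 18–29).

+3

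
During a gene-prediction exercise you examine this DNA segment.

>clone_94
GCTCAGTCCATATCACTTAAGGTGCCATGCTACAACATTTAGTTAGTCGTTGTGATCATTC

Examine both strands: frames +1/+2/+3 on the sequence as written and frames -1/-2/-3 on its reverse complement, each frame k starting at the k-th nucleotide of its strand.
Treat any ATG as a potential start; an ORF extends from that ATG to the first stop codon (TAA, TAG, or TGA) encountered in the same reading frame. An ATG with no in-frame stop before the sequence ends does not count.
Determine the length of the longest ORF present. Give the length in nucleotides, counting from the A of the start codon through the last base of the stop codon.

21

Reverse complement (5'→3'): GAATGATCACAACGACTAACTAAATGTTGTAGCATGGCACCTTAAGTGATATGGACTGAGC
Frame +1: GCT CAG TCC ATA TCA CTT AAG GTG CCA TGC TAC AAC ATT TAG TTA GTC GTT GTG ATC ATT — no ATG→stop ORF.
Frame +2: CTC AGT CCA TAT CAC TTA AGG TGC CAT GCT ACA ACA TTT AGT TAG TCG TTG TGA TCA TTC — no ATG→stop ORF.
Frame +3: TCA GTC CAT ATC ACT TAA GGT GCC ATG CTA CAA CAT TTA GTT AGT CGT TGT GAT CAT — no ATG→stop ORF.
Frame -1: GAA TGA TCA CAA CGA CTA ACT AAA TGT TGT AGC ATG GCA CCT TAA GTG ATA TGG ACT GAG — ATG at 34, stop TAA at 43 → 12 nt.
Frame -2: AAT GAT CAC AAC GAC TAA CTA AAT GTT GTA GCA TGG CAC CTT AAG TGA TAT GGA CTG AGC — no ATG→stop ORF.
Frame -3: ATG ATC ACA ACG ACT AAC TAA ATG TTG TAG CAT GGC ACC TTA AGT GAT ATG GAC TGA — ATG at 3, stop TAA at 21 → 21 nt; ATG at 24, stop TAG at 30 → 9 nt; ATG at 51, stop TGA at 57 → 9 nt.
Longest: frame -3, positions 3–23, 21 nt = 7 codons = 6 aa. → 21 nucleotides.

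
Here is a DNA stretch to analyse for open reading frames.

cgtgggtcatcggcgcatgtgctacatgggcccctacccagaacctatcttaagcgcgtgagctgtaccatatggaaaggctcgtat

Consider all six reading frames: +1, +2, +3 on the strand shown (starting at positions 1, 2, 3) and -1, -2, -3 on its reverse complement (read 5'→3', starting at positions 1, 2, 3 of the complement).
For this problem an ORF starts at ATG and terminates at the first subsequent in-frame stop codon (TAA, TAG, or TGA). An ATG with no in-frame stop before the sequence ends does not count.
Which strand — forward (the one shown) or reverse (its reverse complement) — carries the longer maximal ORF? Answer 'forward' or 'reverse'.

forward

Reverse complement (5'→3'): ATACGAGCCTTTCCATATGGTACAGCTCACGCGCTTAAGATAGGTTCTGGGTAGGGGCCCATGTAGCACATGCGCCGATGACCCACG
Frame +1: CGT GGG TCA TCG GCG CAT GTG CTA CAT GGG CCC CTA CCC AGA ACC TAT CTT AAG CGC GTG AGC TGT ACC ATA TGG AAA GGC TCG TAT — no ATG→stop ORF.
Frame +2: GTG GGT CAT CGG CGC ATG TGC TAC ATG GGC CCC TAC CCA GAA CCT ATC TTA AGC GCG TGA GCT GTA CCA TAT GGA AAG GCT CGT — ATG at 17, stop TGA at 59 → 45 nt; ATG at 26, stop TGA at 59 → 36 nt.
Frame +3: TGG GTC ATC GGC GCA TGT GCT ACA TGG GCC CCT ACC CAG AAC CTA TCT TAA GCG CGT GAG CTG TAC CAT ATG GAA AGG CTC GTA — no ATG→stop ORF.
Frame -1: ATA CGA GCC TTT CCA TAT GGT ACA GCT CAC GCG CTT AAG ATA GGT TCT GGG TAG GGG CCC ATG TAG CAC ATG CGC CGA TGA CCC ACG — ATG at 61, stop TAG at 64 → 6 nt; ATG at 70, stop TGA at 79 → 12 nt.
Frame -2: TAC GAG CCT TTC CAT ATG GTA CAG CTC ACG CGC TTA AGA TAG GTT CTG GGT AGG GGC CCA TGT AGC ACA TGC GCC GAT GAC CCA — ATG at 17, stop TAG at 41 → 27 nt.
Frame -3: ACG AGC CTT TCC ATA TGG TAC AGC TCA CGC GCT TAA GAT AGG TTC TGG GTA GGG GCC CAT GTA GCA CAT GCG CCG ATG ACC CAC — no ATG→stop ORF.
Forward-strand max 45 nt; reverse-strand max 27 nt. The forward strand has the longer ORF.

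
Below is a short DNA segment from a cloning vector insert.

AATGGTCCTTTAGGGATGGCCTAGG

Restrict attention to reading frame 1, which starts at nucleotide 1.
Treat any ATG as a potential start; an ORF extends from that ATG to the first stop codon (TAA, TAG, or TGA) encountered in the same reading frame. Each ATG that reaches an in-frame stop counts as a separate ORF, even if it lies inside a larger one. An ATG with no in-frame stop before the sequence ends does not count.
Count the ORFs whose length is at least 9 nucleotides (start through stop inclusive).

1

Frame 1: AAT GGT CCT TTA GGG ATG GCC TAG — ATG at 16, stop TAG at 22 → 9 nt.
ORFs ≥ 9 nucleotides: frame 1 16–24 (9 nucleotides). Count = 1.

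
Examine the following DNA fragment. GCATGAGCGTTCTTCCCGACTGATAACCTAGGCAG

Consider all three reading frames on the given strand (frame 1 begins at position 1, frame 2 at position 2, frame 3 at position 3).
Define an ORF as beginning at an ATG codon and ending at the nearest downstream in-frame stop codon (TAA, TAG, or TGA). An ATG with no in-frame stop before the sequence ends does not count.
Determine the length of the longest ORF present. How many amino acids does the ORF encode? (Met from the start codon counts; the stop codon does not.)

Frame 1: GCA TGA GCG TTC TTC CCG ACT GAT AAC CTA GGC — no ATG→stop ORF.
Frame 2: CAT GAG CGT TCT TCC CGA CTG ATA ACC TAG GCA — no ATG→stop ORF.
Frame 3: ATG AGC GTT CTT CCC GAC TGA TAA CCT AGG CAG — ATG at 3, stop TGA at 21 → 21 nt.
Longest: frame 3, positions 3–23, 21 nt = 7 codons = 6 aa. → 6 amino acids.

6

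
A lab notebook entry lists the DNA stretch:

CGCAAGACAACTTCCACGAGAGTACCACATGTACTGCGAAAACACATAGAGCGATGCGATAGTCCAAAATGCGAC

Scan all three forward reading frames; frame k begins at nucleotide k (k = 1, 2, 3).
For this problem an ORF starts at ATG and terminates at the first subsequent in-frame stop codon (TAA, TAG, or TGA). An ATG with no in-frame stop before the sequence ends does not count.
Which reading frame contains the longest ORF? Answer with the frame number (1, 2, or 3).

2

Frame 1: CGC AAG ACA ACT TCC ACG AGA GTA CCA CAT GTA CTG CGA AAA CAC ATA GAG CGA TGC GAT AGT CCA AAA TGC GAC — no ATG→stop ORF.
Frame 2: GCA AGA CAA CTT CCA CGA GAG TAC CAC ATG TAC TGC GAA AAC ACA TAG AGC GAT GCG ATA GTC CAA AAT GCG — ATG at 29, stop TAG at 47 → 21 nt.
Frame 3: CAA GAC AAC TTC CAC GAG AGT ACC ACA TGT ACT GCG AAA ACA CAT AGA GCG ATG CGA TAG TCC AAA ATG CGA — ATG at 54, stop TAG at 60 → 9 nt.
Longest ORF is 21 nt in frame 2 (positions 29–49).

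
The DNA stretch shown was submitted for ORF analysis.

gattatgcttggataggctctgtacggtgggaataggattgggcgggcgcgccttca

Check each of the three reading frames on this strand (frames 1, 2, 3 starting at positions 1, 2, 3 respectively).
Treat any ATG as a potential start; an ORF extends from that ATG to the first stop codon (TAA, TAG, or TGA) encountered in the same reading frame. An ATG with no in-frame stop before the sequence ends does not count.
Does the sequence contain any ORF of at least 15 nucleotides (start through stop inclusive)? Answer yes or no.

no

Frame 1: GAT TAT GCT TGG ATA GGC TCT GTA CGG TGG GAA TAG GAT TGG GCG GGC GCG CCT TCA — no ATG→stop ORF.
Frame 2: ATT ATG CTT GGA TAG GCT CTG TAC GGT GGG AAT AGG ATT GGG CGG GCG CGC CTT — ATG at 5, stop TAG at 14 → 12 nt.
Frame 3: TTA TGC TTG GAT AGG CTC TGT ACG GTG GGA ATA GGA TTG GGC GGG CGC GCC TTC — no ATG→stop ORF.
Largest ORF found is 12 nucleotides < 15, so no.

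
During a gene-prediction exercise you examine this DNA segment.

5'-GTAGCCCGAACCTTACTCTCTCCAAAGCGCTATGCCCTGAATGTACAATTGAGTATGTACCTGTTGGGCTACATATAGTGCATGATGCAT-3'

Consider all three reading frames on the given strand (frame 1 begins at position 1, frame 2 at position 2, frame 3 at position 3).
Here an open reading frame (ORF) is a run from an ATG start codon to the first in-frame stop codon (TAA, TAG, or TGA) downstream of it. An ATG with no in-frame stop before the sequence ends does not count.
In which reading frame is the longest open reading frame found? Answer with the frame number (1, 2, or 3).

1

Frame 1: GTA GCC CGA ACC TTA CTC TCT CCA AAG CGC TAT GCC CTG AAT GTA CAA TTG AGT ATG TAC CTG TTG GGC TAC ATA TAG TGC ATG ATG CAT — ATG at 55, stop TAG at 76 → 24 nt.
Frame 2: TAG CCC GAA CCT TAC TCT CTC CAA AGC GCT ATG CCC TGA ATG TAC AAT TGA GTA TGT ACC TGT TGG GCT ACA TAT AGT GCA TGA TGC — ATG at 32, stop TGA at 38 → 9 nt; ATG at 41, stop TGA at 50 → 12 nt.
Frame 3: AGC CCG AAC CTT ACT CTC TCC AAA GCG CTA TGC CCT GAA TGT ACA ATT GAG TAT GTA CCT GTT GGG CTA CAT ATA GTG CAT GAT GCA — no ATG→stop ORF.
Longest ORF is 24 nt in frame 1 (positions 55–78).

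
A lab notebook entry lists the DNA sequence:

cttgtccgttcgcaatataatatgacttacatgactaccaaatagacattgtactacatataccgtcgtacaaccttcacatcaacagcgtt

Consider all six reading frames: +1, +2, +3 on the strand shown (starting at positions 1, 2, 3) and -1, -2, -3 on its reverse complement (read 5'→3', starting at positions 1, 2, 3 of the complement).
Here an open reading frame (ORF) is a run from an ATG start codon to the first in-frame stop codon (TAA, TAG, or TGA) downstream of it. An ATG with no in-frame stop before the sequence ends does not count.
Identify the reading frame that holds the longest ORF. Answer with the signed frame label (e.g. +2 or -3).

+1

Reverse complement (5'→3'): AACGCTGTTGATGTGAAGGTTGTACGACGGTATATGTAGTACAATGTCTATTTGGTAGTCATGTAAGTCATATTATATTGCGAACGGACAAG
Frame +1: CTT GTC CGT TCG CAA TAT AAT ATG ACT TAC ATG ACT ACC AAA TAG ACA TTG TAC TAC ATA TAC CGT CGT ACA ACC TTC ACA TCA ACA GCG — ATG at 22, stop TAG at 43 → 24 nt; ATG at 31, stop TAG at 43 → 15 nt.
Frame +2: TTG TCC GTT CGC AAT ATA ATA TGA CTT ACA TGA CTA CCA AAT AGA CAT TGT ACT ACA TAT ACC GTC GTA CAA CCT TCA CAT CAA CAG CGT — no ATG→stop ORF.
Frame +3: TGT CCG TTC GCA ATA TAA TAT GAC TTA CAT GAC TAC CAA ATA GAC ATT GTA CTA CAT ATA CCG TCG TAC AAC CTT CAC ATC AAC AGC GTT — no ATG→stop ORF.
Frame -1: AAC GCT GTT GAT GTG AAG GTT GTA CGA CGG TAT ATG TAG TAC AAT GTC TAT TTG GTA GTC ATG TAA GTC ATA TTA TAT TGC GAA CGG ACA — ATG at 34, stop TAG at 37 → 6 nt; ATG at 61, stop TAA at 64 → 6 nt.
Frame -2: ACG CTG TTG ATG TGA AGG TTG TAC GAC GGT ATA TGT AGT ACA ATG TCT ATT TGG TAG TCA TGT AAG TCA TAT TAT ATT GCG AAC GGA CAA — ATG at 11, stop TGA at 14 → 6 nt; ATG at 44, stop TAG at 56 → 15 nt.
Frame -3: CGC TGT TGA TGT GAA GGT TGT ACG ACG GTA TAT GTA GTA CAA TGT CTA TTT GGT AGT CAT GTA AGT CAT ATT ATA TTG CGA ACG GAC AAG — no ATG→stop ORF.
Longest ORF is 24 nt in frame +1 (positions 22–45).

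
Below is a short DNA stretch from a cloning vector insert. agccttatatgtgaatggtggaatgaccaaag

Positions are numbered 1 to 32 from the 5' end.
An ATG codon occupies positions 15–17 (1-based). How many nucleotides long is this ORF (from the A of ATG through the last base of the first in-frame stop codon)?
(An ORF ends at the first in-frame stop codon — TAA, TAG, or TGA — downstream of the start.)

12

Codons from position 15: ATG (15–17), GTG (18–20), GAA (21–23), TGA (24–26).
TGA is the first in-frame stop; ORF spans 15–26, 12 nucleotides.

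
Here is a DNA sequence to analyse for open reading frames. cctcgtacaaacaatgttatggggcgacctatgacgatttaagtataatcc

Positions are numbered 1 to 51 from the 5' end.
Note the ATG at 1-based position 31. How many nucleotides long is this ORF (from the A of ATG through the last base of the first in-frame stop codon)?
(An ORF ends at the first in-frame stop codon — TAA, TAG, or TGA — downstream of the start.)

Codons from position 31: ATG (31–33), ACG (34–36), ATT (37–39), TAA (40–42).
TAA is the first in-frame stop; ORF spans 31–42, 12 nucleotides.

12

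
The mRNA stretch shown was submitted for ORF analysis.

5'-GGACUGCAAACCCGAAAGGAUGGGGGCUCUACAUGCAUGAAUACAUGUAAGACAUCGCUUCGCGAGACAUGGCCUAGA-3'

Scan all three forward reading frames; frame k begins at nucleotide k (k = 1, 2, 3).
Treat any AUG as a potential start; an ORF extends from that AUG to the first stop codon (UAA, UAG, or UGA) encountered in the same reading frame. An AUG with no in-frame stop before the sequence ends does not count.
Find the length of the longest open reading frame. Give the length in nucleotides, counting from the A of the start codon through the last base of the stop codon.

21

Frame 1: GGA CUG CAA ACC CGA AAG GAU GGG GGC UCU ACA UGC AUG AAU ACA UGU AAG ACA UCG CUU CGC GAG ACA UGG CCU AGA — no AUG→stop ORF.
Frame 2: GAC UGC AAA CCC GAA AGG AUG GGG GCU CUA CAU GCA UGA AUA CAU GUA AGA CAU CGC UUC GCG AGA CAU GGC CUA — AUG at 20, stop UGA at 38 → 21 nt.
Frame 3: ACU GCA AAC CCG AAA GGA UGG GGG CUC UAC AUG CAU GAA UAC AUG UAA GAC AUC GCU UCG CGA GAC AUG GCC UAG — AUG at 33, stop UAA at 48 → 18 nt; AUG at 45, stop UAA at 48 → 6 nt; AUG at 69, stop UAG at 75 → 9 nt.
Longest: frame 2, positions 20–40, 21 nt = 7 codons = 6 aa. → 21 nucleotides.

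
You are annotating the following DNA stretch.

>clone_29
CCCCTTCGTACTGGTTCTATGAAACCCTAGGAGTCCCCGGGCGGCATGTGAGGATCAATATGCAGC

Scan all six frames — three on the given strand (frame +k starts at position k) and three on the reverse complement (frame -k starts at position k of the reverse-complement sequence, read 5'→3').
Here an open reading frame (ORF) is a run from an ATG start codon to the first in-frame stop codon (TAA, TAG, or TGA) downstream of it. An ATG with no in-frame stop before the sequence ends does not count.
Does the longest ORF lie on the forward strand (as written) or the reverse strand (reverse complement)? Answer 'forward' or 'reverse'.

reverse

Reverse complement (5'→3'): GCTGCATATTGATCCTCACATGCCGCCCGGGGACTCCTAGGGTTTCATAGAACCAGTACGAAGGGG
Frame +1: CCC CTT CGT ACT GGT TCT ATG AAA CCC TAG GAG TCC CCG GGC GGC ATG TGA GGA TCA ATA TGC AGC — ATG at 19, stop TAG at 28 → 12 nt; ATG at 46, stop TGA at 49 → 6 nt.
Frame +2: CCC TTC GTA CTG GTT CTA TGA AAC CCT AGG AGT CCC CGG GCG GCA TGT GAG GAT CAA TAT GCA — no ATG→stop ORF.
Frame +3: CCT TCG TAC TGG TTC TAT GAA ACC CTA GGA GTC CCC GGG CGG CAT GTG AGG ATC AAT ATG CAG — no ATG→stop ORF.
Frame -1: GCT GCA TAT TGA TCC TCA CAT GCC GCC CGG GGA CTC CTA GGG TTT CAT AGA ACC AGT ACG AAG GGG — no ATG→stop ORF.
Frame -2: CTG CAT ATT GAT CCT CAC ATG CCG CCC GGG GAC TCC TAG GGT TTC ATA GAA CCA GTA CGA AGG — ATG at 20, stop TAG at 38 → 21 nt.
Frame -3: TGC ATA TTG ATC CTC ACA TGC CGC CCG GGG ACT CCT AGG GTT TCA TAG AAC CAG TAC GAA GGG — no ATG→stop ORF.
Forward-strand max 12 nt; reverse-strand max 21 nt. The reverse strand has the longer ORF.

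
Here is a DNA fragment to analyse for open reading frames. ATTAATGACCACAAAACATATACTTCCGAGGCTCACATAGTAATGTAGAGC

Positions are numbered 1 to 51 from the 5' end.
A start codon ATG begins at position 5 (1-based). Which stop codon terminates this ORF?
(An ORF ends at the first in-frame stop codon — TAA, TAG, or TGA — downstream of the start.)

Codons from position 5: ATG (5–7), ACC (8–10), ACA (11–13), AAA (14–16), CAT (17–19), ATA (20–22), CTT (23–25), CCG (26–28), AGG (29–31), CTC (32–34), ACA (35–37), TAG (38–40).
The first in-frame stop codon is TAG.

TAG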